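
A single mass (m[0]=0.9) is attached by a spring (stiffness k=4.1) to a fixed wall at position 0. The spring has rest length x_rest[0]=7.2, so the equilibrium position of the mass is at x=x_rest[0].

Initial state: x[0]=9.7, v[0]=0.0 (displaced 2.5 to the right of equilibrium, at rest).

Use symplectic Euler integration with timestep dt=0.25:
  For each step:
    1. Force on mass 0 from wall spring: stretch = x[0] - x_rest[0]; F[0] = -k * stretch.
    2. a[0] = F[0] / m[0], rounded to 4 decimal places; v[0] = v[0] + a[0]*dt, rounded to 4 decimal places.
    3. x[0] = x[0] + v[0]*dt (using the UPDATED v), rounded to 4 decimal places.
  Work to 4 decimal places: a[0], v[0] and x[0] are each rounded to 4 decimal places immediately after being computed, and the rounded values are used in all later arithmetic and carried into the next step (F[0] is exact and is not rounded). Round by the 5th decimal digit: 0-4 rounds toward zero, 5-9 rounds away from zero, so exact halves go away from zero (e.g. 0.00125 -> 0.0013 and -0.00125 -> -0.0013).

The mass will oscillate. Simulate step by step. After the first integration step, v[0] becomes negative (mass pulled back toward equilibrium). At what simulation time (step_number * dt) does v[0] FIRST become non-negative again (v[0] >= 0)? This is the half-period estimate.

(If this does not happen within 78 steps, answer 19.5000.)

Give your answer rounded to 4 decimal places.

Answer: 1.5000

Derivation:
Step 0: x=[9.7000] v=[0.0000]
Step 1: x=[8.9882] v=[-2.8472]
Step 2: x=[7.7673] v=[-4.8838]
Step 3: x=[6.3848] v=[-5.5299]
Step 4: x=[5.2344] v=[-4.6015]
Step 5: x=[4.6437] v=[-2.3629]
Step 6: x=[4.7808] v=[0.5485]
First v>=0 after going negative at step 6, time=1.5000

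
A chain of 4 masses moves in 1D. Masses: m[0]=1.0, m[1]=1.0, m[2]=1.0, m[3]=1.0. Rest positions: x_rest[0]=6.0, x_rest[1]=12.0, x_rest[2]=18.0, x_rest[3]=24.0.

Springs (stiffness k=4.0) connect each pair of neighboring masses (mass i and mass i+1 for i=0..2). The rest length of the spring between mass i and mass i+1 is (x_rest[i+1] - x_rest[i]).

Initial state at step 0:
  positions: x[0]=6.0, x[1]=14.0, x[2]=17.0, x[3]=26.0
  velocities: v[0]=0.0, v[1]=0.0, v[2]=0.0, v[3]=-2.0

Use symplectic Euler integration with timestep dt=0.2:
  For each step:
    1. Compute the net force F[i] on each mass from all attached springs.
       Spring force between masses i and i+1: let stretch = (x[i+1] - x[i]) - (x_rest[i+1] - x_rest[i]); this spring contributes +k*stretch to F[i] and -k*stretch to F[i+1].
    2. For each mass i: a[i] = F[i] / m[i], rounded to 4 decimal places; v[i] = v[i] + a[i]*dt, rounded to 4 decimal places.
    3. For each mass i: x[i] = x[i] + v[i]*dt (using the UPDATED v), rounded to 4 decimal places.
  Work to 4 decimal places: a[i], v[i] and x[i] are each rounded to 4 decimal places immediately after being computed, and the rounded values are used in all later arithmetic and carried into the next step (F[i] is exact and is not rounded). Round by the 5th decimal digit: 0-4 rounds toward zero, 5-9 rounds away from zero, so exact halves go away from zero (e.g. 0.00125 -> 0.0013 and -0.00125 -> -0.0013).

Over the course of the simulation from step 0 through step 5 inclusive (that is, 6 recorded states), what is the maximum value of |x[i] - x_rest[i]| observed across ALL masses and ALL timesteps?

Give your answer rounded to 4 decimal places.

Step 0: x=[6.0000 14.0000 17.0000 26.0000] v=[0.0000 0.0000 0.0000 -2.0000]
Step 1: x=[6.3200 13.2000 17.9600 25.1200] v=[1.6000 -4.0000 4.8000 -4.4000]
Step 2: x=[6.7808 12.0608 19.3040 24.0544] v=[2.3040 -5.6960 6.7200 -5.3280]
Step 3: x=[7.1264 11.2357 20.2492 23.1887] v=[1.7280 -4.1254 4.7258 -4.3283]
Step 4: x=[7.1695 11.1953 20.2225 22.8127] v=[0.2154 -0.2020 -0.1334 -1.8799]
Step 5: x=[6.8967 11.9551 19.1659 22.9823] v=[-1.3640 3.7991 -5.2830 0.8479]
Max displacement = 2.2492

Answer: 2.2492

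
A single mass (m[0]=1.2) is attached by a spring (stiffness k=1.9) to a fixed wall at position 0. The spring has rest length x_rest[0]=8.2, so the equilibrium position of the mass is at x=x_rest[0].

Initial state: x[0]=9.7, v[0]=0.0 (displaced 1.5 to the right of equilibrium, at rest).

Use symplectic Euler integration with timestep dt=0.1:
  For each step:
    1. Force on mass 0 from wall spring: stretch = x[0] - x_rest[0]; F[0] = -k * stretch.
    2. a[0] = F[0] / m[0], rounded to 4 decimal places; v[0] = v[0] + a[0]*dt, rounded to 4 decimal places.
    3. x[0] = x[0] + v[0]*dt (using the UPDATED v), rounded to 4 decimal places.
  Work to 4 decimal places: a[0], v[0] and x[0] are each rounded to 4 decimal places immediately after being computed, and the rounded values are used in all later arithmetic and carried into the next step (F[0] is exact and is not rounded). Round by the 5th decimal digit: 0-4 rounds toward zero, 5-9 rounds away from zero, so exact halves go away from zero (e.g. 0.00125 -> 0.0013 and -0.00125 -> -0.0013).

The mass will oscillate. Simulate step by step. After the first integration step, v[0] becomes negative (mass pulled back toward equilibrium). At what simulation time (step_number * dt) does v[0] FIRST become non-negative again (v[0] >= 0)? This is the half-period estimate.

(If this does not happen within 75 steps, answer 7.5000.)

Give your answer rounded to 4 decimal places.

Step 0: x=[9.7000] v=[0.0000]
Step 1: x=[9.6763] v=[-0.2375]
Step 2: x=[9.6292] v=[-0.4713]
Step 3: x=[9.5594] v=[-0.6976]
Step 4: x=[9.4681] v=[-0.9128]
Step 5: x=[9.3567] v=[-1.1136]
Step 6: x=[9.2270] v=[-1.2967]
Step 7: x=[9.0811] v=[-1.4593]
Step 8: x=[8.9212] v=[-1.5988]
Step 9: x=[8.7499] v=[-1.7130]
Step 10: x=[8.5699] v=[-1.8001]
Step 11: x=[8.3840] v=[-1.8587]
Step 12: x=[8.1952] v=[-1.8878]
Step 13: x=[8.0065] v=[-1.8870]
Step 14: x=[7.8209] v=[-1.8564]
Step 15: x=[7.6413] v=[-1.7964]
Step 16: x=[7.4705] v=[-1.7079]
Step 17: x=[7.3113] v=[-1.5924]
Step 18: x=[7.1661] v=[-1.4517]
Step 19: x=[7.0373] v=[-1.2880]
Step 20: x=[6.9269] v=[-1.1039]
Step 21: x=[6.8367] v=[-0.9023]
Step 22: x=[6.7681] v=[-0.6864]
Step 23: x=[6.7221] v=[-0.4597]
Step 24: x=[6.6995] v=[-0.2257]
Step 25: x=[6.7007] v=[0.0119]
First v>=0 after going negative at step 25, time=2.5000

Answer: 2.5000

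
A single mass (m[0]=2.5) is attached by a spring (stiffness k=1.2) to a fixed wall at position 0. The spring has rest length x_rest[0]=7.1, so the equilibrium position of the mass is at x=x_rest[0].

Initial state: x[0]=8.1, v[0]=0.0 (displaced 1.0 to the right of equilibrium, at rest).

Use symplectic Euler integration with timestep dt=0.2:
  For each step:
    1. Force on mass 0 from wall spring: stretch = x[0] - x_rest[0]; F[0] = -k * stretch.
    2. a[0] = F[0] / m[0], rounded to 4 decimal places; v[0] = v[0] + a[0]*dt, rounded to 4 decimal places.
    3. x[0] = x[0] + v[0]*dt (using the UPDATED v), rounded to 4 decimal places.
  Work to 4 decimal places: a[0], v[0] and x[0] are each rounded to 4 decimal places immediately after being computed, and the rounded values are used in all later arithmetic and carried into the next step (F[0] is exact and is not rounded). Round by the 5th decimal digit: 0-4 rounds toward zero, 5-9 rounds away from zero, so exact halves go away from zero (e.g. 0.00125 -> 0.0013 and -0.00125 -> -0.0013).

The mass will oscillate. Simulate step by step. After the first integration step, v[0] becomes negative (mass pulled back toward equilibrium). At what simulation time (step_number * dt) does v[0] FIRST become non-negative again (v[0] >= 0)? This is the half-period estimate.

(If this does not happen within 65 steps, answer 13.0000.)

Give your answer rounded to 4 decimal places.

Answer: 4.6000

Derivation:
Step 0: x=[8.1000] v=[0.0000]
Step 1: x=[8.0808] v=[-0.0960]
Step 2: x=[8.0428] v=[-0.1902]
Step 3: x=[7.9867] v=[-0.2807]
Step 4: x=[7.9135] v=[-0.3658]
Step 5: x=[7.8247] v=[-0.4439]
Step 6: x=[7.7220] v=[-0.5135]
Step 7: x=[7.6074] v=[-0.5732]
Step 8: x=[7.4830] v=[-0.6219]
Step 9: x=[7.3513] v=[-0.6587]
Step 10: x=[7.2147] v=[-0.6828]
Step 11: x=[7.0759] v=[-0.6938]
Step 12: x=[6.9376] v=[-0.6915]
Step 13: x=[6.8024] v=[-0.6759]
Step 14: x=[6.6729] v=[-0.6473]
Step 15: x=[6.5516] v=[-0.6063]
Step 16: x=[6.4409] v=[-0.5537]
Step 17: x=[6.3428] v=[-0.4904]
Step 18: x=[6.2593] v=[-0.4177]
Step 19: x=[6.1919] v=[-0.3370]
Step 20: x=[6.1419] v=[-0.2498]
Step 21: x=[6.1103] v=[-0.1578]
Step 22: x=[6.0977] v=[-0.0628]
Step 23: x=[6.1044] v=[0.0334]
First v>=0 after going negative at step 23, time=4.6000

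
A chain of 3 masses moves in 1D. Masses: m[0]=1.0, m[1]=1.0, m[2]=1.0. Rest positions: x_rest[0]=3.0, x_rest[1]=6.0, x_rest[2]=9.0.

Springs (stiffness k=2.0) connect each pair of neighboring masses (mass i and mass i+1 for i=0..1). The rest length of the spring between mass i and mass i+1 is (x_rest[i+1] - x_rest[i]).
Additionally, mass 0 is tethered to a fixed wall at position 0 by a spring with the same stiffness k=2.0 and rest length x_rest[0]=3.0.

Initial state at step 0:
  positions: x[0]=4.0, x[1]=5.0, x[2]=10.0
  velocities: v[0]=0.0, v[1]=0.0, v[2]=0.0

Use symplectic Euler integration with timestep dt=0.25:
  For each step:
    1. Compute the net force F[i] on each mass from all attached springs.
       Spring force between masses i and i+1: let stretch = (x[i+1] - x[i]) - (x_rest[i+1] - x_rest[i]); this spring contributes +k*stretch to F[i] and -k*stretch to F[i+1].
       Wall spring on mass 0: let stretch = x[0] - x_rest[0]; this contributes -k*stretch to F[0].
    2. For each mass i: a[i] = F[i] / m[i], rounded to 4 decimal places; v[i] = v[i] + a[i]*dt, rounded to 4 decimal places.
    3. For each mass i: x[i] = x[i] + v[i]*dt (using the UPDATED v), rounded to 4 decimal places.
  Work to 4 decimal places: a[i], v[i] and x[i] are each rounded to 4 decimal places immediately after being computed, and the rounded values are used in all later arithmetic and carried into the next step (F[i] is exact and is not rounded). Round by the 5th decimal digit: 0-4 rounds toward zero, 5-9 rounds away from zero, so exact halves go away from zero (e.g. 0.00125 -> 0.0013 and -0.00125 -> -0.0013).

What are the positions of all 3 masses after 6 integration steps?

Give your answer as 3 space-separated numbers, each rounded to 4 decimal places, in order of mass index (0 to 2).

Step 0: x=[4.0000 5.0000 10.0000] v=[0.0000 0.0000 0.0000]
Step 1: x=[3.6250 5.5000 9.7500] v=[-1.5000 2.0000 -1.0000]
Step 2: x=[3.0313 6.2969 9.3438] v=[-2.3750 3.1875 -1.6250]
Step 3: x=[2.4668 7.0665 8.9317] v=[-2.2579 3.0782 -1.6485]
Step 4: x=[2.1689 7.4943 8.6614] v=[-1.1915 1.7110 -1.0811]
Step 5: x=[2.2656 7.4023 8.6202] v=[0.3868 -0.3682 -0.1647]
Step 6: x=[2.7212 6.8204 8.8018] v=[1.8224 -2.3276 0.7264]

Answer: 2.7212 6.8204 8.8018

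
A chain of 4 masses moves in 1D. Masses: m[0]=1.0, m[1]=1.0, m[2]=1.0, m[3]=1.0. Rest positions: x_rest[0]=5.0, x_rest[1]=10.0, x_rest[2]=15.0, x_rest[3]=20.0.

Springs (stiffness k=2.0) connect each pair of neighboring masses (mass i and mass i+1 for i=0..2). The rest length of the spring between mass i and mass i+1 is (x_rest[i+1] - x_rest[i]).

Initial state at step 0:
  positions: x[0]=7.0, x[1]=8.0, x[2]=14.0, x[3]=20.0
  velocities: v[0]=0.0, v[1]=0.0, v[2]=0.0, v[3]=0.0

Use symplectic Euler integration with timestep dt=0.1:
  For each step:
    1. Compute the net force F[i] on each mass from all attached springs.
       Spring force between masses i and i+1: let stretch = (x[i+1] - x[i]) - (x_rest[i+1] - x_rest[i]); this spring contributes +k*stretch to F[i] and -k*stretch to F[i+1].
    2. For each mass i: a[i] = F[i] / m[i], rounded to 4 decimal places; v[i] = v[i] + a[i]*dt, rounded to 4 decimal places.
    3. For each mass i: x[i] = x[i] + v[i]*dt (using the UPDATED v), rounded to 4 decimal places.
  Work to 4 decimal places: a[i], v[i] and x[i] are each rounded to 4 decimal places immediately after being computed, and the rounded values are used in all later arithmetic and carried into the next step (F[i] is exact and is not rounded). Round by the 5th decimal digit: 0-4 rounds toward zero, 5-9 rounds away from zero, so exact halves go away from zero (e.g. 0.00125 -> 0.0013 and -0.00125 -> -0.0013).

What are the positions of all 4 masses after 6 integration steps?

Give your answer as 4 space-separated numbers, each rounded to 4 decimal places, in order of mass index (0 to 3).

Answer: 5.5570 9.7347 14.0985 19.6098

Derivation:
Step 0: x=[7.0000 8.0000 14.0000 20.0000] v=[0.0000 0.0000 0.0000 0.0000]
Step 1: x=[6.9200 8.1000 14.0000 19.9800] v=[-0.8000 1.0000 0.0000 -0.2000]
Step 2: x=[6.7636 8.2944 14.0016 19.9404] v=[-1.5640 1.9440 0.0160 -0.3960]
Step 3: x=[6.5378 8.5723 14.0078 19.8820] v=[-2.2578 2.7793 0.0623 -0.5838]
Step 4: x=[6.2527 8.9183 14.0228 19.8061] v=[-2.8509 3.4595 0.1500 -0.7586]
Step 5: x=[5.9209 9.3130 14.0514 19.7146] v=[-3.3178 3.9473 0.2858 -0.9153]
Step 6: x=[5.5570 9.7347 14.0985 19.6098] v=[-3.6394 4.2166 0.4708 -1.0479]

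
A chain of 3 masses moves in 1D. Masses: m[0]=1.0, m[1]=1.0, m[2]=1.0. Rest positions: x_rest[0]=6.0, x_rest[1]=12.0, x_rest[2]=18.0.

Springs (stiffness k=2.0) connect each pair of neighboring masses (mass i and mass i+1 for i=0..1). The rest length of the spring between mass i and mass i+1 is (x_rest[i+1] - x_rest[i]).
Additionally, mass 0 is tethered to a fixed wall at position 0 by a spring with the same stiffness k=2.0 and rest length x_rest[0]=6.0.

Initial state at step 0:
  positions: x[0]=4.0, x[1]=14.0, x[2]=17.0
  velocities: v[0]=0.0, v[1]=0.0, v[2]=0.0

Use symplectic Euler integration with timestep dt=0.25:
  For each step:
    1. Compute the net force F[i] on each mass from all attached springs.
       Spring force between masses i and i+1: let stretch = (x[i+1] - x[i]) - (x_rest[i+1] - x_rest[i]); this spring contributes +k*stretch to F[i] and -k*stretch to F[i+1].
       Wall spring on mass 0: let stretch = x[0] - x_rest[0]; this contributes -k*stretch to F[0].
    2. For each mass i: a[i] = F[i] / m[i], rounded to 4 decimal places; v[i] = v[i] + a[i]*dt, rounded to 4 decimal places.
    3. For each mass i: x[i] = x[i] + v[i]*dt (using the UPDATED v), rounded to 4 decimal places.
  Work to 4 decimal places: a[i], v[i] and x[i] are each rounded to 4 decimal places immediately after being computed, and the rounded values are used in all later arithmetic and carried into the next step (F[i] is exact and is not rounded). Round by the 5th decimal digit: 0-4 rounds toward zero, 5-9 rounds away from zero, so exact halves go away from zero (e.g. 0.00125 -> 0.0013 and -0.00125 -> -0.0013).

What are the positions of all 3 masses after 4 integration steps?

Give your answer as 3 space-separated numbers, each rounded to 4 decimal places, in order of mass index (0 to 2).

Answer: 7.8328 9.6748 18.8312

Derivation:
Step 0: x=[4.0000 14.0000 17.0000] v=[0.0000 0.0000 0.0000]
Step 1: x=[4.7500 13.1250 17.3750] v=[3.0000 -3.5000 1.5000]
Step 2: x=[5.9531 11.7344 17.9688] v=[4.8125 -5.5625 2.3750]
Step 3: x=[7.1348 10.4004 18.5333] v=[4.7266 -5.3360 2.2578]
Step 4: x=[7.8328 9.6748 18.8312] v=[2.7920 -2.9024 1.1914]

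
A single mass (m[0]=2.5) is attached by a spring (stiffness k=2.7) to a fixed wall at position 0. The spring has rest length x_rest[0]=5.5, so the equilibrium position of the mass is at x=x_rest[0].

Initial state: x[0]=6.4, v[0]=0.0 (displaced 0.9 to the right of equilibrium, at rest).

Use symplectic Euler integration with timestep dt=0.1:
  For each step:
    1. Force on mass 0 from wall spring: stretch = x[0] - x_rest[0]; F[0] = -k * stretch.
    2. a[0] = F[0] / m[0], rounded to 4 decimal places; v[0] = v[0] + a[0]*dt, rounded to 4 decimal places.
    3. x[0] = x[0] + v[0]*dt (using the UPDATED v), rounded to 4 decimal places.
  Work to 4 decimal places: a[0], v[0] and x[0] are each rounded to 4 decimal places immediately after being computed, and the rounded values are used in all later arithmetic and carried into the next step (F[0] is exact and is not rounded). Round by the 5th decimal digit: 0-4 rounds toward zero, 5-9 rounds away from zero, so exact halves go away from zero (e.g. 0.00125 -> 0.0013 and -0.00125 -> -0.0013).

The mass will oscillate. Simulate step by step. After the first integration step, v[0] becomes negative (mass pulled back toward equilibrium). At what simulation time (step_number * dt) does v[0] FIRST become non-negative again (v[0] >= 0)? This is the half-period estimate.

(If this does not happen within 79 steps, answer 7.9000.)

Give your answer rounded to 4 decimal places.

Step 0: x=[6.4000] v=[0.0000]
Step 1: x=[6.3903] v=[-0.0972]
Step 2: x=[6.3710] v=[-0.1934]
Step 3: x=[6.3423] v=[-0.2875]
Step 4: x=[6.3045] v=[-0.3785]
Step 5: x=[6.2580] v=[-0.4654]
Step 6: x=[6.2033] v=[-0.5473]
Step 7: x=[6.1410] v=[-0.6233]
Step 8: x=[6.0718] v=[-0.6925]
Step 9: x=[5.9964] v=[-0.7543]
Step 10: x=[5.9156] v=[-0.8079]
Step 11: x=[5.8303] v=[-0.8528]
Step 12: x=[5.7415] v=[-0.8885]
Step 13: x=[5.6500] v=[-0.9146]
Step 14: x=[5.5569] v=[-0.9308]
Step 15: x=[5.4632] v=[-0.9370]
Step 16: x=[5.3699] v=[-0.9330]
Step 17: x=[5.2780] v=[-0.9190]
Step 18: x=[5.1885] v=[-0.8950]
Step 19: x=[5.1024] v=[-0.8614]
Step 20: x=[5.0206] v=[-0.8185]
Step 21: x=[4.9439] v=[-0.7667]
Step 22: x=[4.8732] v=[-0.7066]
Step 23: x=[4.8093] v=[-0.6389]
Step 24: x=[4.7529] v=[-0.5643]
Step 25: x=[4.7045] v=[-0.4836]
Step 26: x=[4.6647] v=[-0.3977]
Step 27: x=[4.6340] v=[-0.3075]
Step 28: x=[4.6126] v=[-0.2140]
Step 29: x=[4.6008] v=[-0.1182]
Step 30: x=[4.5987] v=[-0.0211]
Step 31: x=[4.6063] v=[0.0762]
First v>=0 after going negative at step 31, time=3.1000

Answer: 3.1000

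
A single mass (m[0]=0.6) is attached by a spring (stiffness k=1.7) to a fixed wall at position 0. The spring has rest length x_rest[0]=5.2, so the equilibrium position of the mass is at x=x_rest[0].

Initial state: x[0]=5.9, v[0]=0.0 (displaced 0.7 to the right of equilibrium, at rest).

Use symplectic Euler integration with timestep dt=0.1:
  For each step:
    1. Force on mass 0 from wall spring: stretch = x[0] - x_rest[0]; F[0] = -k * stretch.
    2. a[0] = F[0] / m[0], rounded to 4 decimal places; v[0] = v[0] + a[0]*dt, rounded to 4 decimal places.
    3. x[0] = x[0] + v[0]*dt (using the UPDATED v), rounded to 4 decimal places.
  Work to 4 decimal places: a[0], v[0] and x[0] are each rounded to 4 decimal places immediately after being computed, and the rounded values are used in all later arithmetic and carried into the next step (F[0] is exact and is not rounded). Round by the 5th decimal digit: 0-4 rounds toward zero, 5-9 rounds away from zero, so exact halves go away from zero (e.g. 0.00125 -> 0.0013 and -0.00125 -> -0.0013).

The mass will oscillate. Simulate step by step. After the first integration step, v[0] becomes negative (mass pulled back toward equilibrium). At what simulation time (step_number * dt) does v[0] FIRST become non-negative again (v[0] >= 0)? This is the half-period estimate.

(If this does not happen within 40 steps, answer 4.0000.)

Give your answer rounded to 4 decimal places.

Answer: 1.9000

Derivation:
Step 0: x=[5.9000] v=[0.0000]
Step 1: x=[5.8802] v=[-0.1983]
Step 2: x=[5.8411] v=[-0.3910]
Step 3: x=[5.7838] v=[-0.5727]
Step 4: x=[5.7100] v=[-0.7381]
Step 5: x=[5.6217] v=[-0.8826]
Step 6: x=[5.5215] v=[-1.0021]
Step 7: x=[5.4122] v=[-1.0932]
Step 8: x=[5.2969] v=[-1.1533]
Step 9: x=[5.1788] v=[-1.1808]
Step 10: x=[5.0613] v=[-1.1748]
Step 11: x=[4.9478] v=[-1.1355]
Step 12: x=[4.8414] v=[-1.0640]
Step 13: x=[4.7452] v=[-0.9624]
Step 14: x=[4.6619] v=[-0.8335]
Step 15: x=[4.5938] v=[-0.6810]
Step 16: x=[4.5429] v=[-0.5092]
Step 17: x=[4.5106] v=[-0.3230]
Step 18: x=[4.4978] v=[-0.1277]
Step 19: x=[4.5049] v=[0.0713]
First v>=0 after going negative at step 19, time=1.9000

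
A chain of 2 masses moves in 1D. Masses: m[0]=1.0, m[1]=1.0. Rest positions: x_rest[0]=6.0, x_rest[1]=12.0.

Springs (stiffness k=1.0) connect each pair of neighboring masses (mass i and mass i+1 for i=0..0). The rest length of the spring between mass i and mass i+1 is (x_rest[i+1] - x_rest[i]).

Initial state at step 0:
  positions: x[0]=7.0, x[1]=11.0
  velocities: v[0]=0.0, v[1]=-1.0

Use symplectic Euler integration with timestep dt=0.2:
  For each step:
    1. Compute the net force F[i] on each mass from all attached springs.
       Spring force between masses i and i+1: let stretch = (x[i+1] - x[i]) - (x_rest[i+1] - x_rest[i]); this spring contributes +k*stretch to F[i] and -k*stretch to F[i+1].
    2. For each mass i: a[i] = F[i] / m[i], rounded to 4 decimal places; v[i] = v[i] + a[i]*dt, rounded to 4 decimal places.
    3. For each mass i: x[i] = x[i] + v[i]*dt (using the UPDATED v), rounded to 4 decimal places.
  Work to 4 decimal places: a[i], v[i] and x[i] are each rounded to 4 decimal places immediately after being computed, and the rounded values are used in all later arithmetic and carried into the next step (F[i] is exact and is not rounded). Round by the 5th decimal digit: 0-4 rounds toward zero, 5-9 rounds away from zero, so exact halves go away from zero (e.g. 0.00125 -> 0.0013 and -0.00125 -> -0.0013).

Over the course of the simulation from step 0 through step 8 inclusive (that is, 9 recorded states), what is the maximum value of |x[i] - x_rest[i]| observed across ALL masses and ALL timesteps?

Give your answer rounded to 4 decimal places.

Answer: 1.2799

Derivation:
Step 0: x=[7.0000 11.0000] v=[0.0000 -1.0000]
Step 1: x=[6.9200 10.8800] v=[-0.4000 -0.6000]
Step 2: x=[6.7584 10.8416] v=[-0.8080 -0.1920]
Step 3: x=[6.5201 10.8799] v=[-1.1914 0.1914]
Step 4: x=[6.2162 10.9838] v=[-1.5194 0.5194]
Step 5: x=[5.8630 11.1370] v=[-1.7659 0.7659]
Step 6: x=[5.4808 11.3192] v=[-1.9111 0.9111]
Step 7: x=[5.0921 11.5079] v=[-1.9434 0.9434]
Step 8: x=[4.7201 11.6799] v=[-1.8602 0.8602]
Max displacement = 1.2799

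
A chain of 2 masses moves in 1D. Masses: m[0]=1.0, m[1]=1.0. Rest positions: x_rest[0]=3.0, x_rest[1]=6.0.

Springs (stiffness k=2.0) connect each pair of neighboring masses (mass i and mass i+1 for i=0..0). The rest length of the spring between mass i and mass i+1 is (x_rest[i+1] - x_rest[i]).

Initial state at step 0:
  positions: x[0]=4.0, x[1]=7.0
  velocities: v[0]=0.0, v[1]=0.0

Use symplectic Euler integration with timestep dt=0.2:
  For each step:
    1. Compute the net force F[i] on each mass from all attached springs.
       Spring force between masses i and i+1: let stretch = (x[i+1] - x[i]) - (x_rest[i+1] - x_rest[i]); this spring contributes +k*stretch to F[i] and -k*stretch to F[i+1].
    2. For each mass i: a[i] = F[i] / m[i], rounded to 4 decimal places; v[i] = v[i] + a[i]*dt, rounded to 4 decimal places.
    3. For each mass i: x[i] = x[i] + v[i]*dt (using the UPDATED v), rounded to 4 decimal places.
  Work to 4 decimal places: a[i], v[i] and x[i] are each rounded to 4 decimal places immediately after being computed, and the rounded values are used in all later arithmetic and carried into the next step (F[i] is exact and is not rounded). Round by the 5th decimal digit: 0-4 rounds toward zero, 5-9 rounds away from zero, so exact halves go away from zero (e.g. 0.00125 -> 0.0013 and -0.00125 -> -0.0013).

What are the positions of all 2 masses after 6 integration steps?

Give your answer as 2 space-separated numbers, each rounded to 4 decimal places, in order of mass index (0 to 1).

Answer: 4.0000 7.0000

Derivation:
Step 0: x=[4.0000 7.0000] v=[0.0000 0.0000]
Step 1: x=[4.0000 7.0000] v=[0.0000 0.0000]
Step 2: x=[4.0000 7.0000] v=[0.0000 0.0000]
Step 3: x=[4.0000 7.0000] v=[0.0000 0.0000]
Step 4: x=[4.0000 7.0000] v=[0.0000 0.0000]
Step 5: x=[4.0000 7.0000] v=[0.0000 0.0000]
Step 6: x=[4.0000 7.0000] v=[0.0000 0.0000]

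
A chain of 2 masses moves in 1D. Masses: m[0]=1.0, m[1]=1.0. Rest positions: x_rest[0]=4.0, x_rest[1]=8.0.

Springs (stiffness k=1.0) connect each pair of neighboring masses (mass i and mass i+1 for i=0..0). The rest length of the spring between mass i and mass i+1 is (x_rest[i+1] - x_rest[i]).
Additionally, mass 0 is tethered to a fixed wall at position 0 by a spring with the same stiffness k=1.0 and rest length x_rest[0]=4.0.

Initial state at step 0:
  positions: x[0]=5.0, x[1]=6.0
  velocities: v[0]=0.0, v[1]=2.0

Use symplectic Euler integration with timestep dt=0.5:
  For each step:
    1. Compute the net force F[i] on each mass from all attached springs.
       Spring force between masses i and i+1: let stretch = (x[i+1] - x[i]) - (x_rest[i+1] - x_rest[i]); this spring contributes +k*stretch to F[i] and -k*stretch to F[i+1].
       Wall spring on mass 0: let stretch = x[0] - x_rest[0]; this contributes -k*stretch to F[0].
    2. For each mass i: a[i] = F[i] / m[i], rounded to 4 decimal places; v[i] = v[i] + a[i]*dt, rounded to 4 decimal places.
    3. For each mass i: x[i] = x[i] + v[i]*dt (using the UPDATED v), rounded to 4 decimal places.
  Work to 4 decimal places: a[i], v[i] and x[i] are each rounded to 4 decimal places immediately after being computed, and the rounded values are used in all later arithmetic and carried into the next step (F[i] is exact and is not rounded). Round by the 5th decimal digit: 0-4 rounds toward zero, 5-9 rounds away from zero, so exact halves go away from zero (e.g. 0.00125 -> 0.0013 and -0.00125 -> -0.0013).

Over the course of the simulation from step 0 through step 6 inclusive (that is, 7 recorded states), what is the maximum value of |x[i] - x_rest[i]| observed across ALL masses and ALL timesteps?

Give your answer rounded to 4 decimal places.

Step 0: x=[5.0000 6.0000] v=[0.0000 2.0000]
Step 1: x=[4.0000 7.7500] v=[-2.0000 3.5000]
Step 2: x=[2.9375 9.5625] v=[-2.1250 3.6250]
Step 3: x=[2.7969 10.7188] v=[-0.2813 2.3125]
Step 4: x=[3.9375 10.8946] v=[2.2812 0.3516]
Step 5: x=[5.8330 10.3311] v=[3.7910 -1.1270]
Step 6: x=[7.3948 9.6431] v=[3.1236 -1.3761]
Max displacement = 3.3948

Answer: 3.3948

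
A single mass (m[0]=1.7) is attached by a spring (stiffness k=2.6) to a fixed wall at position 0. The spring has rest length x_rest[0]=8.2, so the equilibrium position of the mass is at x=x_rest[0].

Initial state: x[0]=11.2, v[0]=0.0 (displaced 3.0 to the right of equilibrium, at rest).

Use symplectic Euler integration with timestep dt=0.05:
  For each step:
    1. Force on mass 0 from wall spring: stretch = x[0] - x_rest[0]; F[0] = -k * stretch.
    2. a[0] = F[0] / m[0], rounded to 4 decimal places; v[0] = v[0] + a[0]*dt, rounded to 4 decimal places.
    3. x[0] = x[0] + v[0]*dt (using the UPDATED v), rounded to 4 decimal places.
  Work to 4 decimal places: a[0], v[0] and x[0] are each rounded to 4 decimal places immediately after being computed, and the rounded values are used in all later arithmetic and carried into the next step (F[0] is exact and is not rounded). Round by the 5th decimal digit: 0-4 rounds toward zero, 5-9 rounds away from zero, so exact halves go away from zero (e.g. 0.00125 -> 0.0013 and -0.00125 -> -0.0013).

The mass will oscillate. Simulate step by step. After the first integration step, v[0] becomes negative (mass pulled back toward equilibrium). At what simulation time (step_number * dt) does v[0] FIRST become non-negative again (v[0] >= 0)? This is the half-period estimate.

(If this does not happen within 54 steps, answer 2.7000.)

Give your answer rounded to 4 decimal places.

Step 0: x=[11.2000] v=[0.0000]
Step 1: x=[11.1885] v=[-0.2294]
Step 2: x=[11.1656] v=[-0.4579]
Step 3: x=[11.1314] v=[-0.6847]
Step 4: x=[11.0860] v=[-0.9089]
Step 5: x=[11.0295] v=[-1.1296]
Step 6: x=[10.9622] v=[-1.3460]
Step 7: x=[10.8843] v=[-1.5572]
Step 8: x=[10.7962] v=[-1.7625]
Step 9: x=[10.6982] v=[-1.9610]
Step 10: x=[10.5906] v=[-2.1520]
Step 11: x=[10.4739] v=[-2.3348]
Step 12: x=[10.3485] v=[-2.5087]
Step 13: x=[10.2149] v=[-2.6730]
Step 14: x=[10.0735] v=[-2.8271]
Step 15: x=[9.9250] v=[-2.9704]
Step 16: x=[9.7699] v=[-3.1023]
Step 17: x=[9.6088] v=[-3.2224]
Step 18: x=[9.4423] v=[-3.3301]
Step 19: x=[9.2710] v=[-3.4251]
Step 20: x=[9.0957] v=[-3.5070]
Step 21: x=[8.9169] v=[-3.5755]
Step 22: x=[8.7354] v=[-3.6303]
Step 23: x=[8.5518] v=[-3.6712]
Step 24: x=[8.3669] v=[-3.6981]
Step 25: x=[8.1814] v=[-3.7109]
Step 26: x=[7.9959] v=[-3.7095]
Step 27: x=[7.8112] v=[-3.6939]
Step 28: x=[7.6280] v=[-3.6642]
Step 29: x=[7.4470] v=[-3.6205]
Step 30: x=[7.2689] v=[-3.5629]
Step 31: x=[7.0943] v=[-3.4917]
Step 32: x=[6.9239] v=[-3.4071]
Step 33: x=[6.7584] v=[-3.3095]
Step 34: x=[6.5984] v=[-3.1993]
Step 35: x=[6.4446] v=[-3.0768]
Step 36: x=[6.2975] v=[-2.9426]
Step 37: x=[6.1576] v=[-2.7971]
Step 38: x=[6.0256] v=[-2.6409]
Step 39: x=[5.9019] v=[-2.4746]
Step 40: x=[5.7870] v=[-2.2989]
Step 41: x=[5.6813] v=[-2.1144]
Step 42: x=[5.5852] v=[-1.9218]
Step 43: x=[5.4991] v=[-1.7218]
Step 44: x=[5.4233] v=[-1.5153]
Step 45: x=[5.3582] v=[-1.3030]
Step 46: x=[5.3039] v=[-1.0857]
Step 47: x=[5.2607] v=[-0.8642]
Step 48: x=[5.2287] v=[-0.6394]
Step 49: x=[5.2081] v=[-0.4122]
Step 50: x=[5.1989] v=[-0.1834]
Step 51: x=[5.2012] v=[0.0461]
First v>=0 after going negative at step 51, time=2.5500

Answer: 2.5500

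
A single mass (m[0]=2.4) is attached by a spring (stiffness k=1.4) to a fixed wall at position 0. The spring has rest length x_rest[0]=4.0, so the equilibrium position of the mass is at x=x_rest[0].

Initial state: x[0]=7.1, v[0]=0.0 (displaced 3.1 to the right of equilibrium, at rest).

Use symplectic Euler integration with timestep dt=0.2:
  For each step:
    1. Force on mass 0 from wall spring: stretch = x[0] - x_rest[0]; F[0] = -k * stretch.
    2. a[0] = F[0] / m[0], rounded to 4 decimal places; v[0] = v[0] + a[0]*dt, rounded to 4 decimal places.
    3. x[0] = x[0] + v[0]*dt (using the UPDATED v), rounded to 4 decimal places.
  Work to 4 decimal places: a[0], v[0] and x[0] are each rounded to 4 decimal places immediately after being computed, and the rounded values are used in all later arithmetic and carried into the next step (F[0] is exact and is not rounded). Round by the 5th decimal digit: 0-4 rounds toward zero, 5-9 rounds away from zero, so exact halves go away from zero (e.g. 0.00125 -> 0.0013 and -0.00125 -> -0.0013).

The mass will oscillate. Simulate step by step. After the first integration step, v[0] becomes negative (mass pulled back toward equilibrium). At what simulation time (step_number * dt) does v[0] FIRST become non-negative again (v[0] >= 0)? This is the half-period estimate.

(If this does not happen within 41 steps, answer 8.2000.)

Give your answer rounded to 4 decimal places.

Answer: 4.2000

Derivation:
Step 0: x=[7.1000] v=[0.0000]
Step 1: x=[7.0277] v=[-0.3617]
Step 2: x=[6.8847] v=[-0.7149]
Step 3: x=[6.6744] v=[-1.0514]
Step 4: x=[6.4017] v=[-1.3634]
Step 5: x=[6.0730] v=[-1.6436]
Step 6: x=[5.6959] v=[-1.8855]
Step 7: x=[5.2792] v=[-2.0834]
Step 8: x=[4.8327] v=[-2.2326]
Step 9: x=[4.3668] v=[-2.3297]
Step 10: x=[3.8923] v=[-2.3725]
Step 11: x=[3.4203] v=[-2.3599]
Step 12: x=[2.9618] v=[-2.2923]
Step 13: x=[2.5276] v=[-2.1712]
Step 14: x=[2.1277] v=[-1.9994]
Step 15: x=[1.7715] v=[-1.7810]
Step 16: x=[1.4673] v=[-1.5210]
Step 17: x=[1.2222] v=[-1.2255]
Step 18: x=[1.0419] v=[-0.9014]
Step 19: x=[0.9306] v=[-0.5563]
Step 20: x=[0.8910] v=[-0.1982]
Step 21: x=[0.9239] v=[0.1645]
First v>=0 after going negative at step 21, time=4.2000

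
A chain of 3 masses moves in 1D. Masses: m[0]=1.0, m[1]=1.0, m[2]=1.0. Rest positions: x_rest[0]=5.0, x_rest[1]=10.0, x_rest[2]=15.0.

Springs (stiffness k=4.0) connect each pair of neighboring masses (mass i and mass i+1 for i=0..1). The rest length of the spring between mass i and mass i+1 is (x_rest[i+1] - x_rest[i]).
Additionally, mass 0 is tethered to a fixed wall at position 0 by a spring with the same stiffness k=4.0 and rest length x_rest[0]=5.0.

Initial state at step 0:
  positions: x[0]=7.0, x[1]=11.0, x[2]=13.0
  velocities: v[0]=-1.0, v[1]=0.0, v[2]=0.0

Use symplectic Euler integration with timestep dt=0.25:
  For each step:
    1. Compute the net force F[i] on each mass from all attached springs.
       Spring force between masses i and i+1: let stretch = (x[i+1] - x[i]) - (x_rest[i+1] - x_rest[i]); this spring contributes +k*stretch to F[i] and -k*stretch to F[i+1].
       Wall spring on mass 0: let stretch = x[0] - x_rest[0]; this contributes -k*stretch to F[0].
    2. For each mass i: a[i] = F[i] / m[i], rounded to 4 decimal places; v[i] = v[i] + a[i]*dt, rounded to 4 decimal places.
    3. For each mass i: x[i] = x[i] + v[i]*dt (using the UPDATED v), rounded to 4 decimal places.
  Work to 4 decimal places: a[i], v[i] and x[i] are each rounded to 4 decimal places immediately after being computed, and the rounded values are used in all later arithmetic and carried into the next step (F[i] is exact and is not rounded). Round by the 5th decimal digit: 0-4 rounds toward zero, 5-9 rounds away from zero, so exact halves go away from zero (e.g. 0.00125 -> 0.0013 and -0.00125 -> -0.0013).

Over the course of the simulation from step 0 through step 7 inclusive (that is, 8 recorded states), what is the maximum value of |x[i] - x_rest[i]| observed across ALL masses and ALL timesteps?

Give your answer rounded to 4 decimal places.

Answer: 2.3554

Derivation:
Step 0: x=[7.0000 11.0000 13.0000] v=[-1.0000 0.0000 0.0000]
Step 1: x=[6.0000 10.5000 13.7500] v=[-4.0000 -2.0000 3.0000]
Step 2: x=[4.6250 9.6875 14.9375] v=[-5.5000 -3.2500 4.7500]
Step 3: x=[3.3594 8.9219 16.0625] v=[-5.0625 -3.0625 4.5000]
Step 4: x=[2.6446 8.5508 16.6524] v=[-2.8594 -1.4844 2.3594]
Step 5: x=[2.7452 8.7286 16.4669] v=[0.4022 0.7110 -0.7422]
Step 6: x=[3.6553 9.3451 15.5968] v=[3.6404 2.4659 -3.4805]
Step 7: x=[5.0740 10.1021 14.4138] v=[5.6749 3.0278 -4.7322]
Max displacement = 2.3554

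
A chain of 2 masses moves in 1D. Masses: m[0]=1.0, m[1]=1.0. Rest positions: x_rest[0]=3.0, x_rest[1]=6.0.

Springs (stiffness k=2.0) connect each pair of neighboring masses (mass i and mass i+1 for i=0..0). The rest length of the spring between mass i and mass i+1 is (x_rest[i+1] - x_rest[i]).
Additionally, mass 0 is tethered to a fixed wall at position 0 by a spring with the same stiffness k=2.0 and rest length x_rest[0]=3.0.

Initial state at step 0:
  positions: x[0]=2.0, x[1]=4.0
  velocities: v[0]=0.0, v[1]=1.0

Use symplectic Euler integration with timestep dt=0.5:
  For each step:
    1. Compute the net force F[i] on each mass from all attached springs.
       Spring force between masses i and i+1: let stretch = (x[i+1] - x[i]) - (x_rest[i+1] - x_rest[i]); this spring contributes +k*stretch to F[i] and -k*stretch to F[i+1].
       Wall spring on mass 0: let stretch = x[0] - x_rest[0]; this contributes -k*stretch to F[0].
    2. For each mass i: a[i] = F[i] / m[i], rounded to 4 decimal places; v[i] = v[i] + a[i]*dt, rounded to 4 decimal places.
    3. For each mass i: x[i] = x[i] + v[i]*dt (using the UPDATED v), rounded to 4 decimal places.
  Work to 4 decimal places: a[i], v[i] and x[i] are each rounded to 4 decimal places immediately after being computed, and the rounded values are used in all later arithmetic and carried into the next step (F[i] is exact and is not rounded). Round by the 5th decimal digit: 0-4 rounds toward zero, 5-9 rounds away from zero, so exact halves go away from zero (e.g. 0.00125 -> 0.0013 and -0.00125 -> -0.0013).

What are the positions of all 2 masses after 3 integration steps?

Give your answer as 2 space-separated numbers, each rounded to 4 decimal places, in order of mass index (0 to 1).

Step 0: x=[2.0000 4.0000] v=[0.0000 1.0000]
Step 1: x=[2.0000 5.0000] v=[0.0000 2.0000]
Step 2: x=[2.5000 6.0000] v=[1.0000 2.0000]
Step 3: x=[3.5000 6.7500] v=[2.0000 1.5000]

Answer: 3.5000 6.7500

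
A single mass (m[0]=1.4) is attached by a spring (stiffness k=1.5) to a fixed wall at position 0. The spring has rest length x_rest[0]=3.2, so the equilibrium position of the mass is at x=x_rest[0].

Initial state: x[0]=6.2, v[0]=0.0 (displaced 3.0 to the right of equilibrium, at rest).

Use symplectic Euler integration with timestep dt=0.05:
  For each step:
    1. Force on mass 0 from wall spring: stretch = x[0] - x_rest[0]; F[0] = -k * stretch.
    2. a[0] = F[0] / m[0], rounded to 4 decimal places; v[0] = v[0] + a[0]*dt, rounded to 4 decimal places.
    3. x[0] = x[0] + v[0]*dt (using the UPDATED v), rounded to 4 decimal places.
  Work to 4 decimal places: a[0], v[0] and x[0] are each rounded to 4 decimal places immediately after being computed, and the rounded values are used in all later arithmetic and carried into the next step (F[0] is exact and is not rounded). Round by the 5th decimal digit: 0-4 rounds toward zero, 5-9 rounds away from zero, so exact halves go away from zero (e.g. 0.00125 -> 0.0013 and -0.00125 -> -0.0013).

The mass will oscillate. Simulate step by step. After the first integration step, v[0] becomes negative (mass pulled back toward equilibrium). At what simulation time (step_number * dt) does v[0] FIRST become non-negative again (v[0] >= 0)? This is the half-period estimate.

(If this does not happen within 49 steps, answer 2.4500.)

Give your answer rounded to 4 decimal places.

Answer: 2.4500

Derivation:
Step 0: x=[6.2000] v=[0.0000]
Step 1: x=[6.1920] v=[-0.1607]
Step 2: x=[6.1760] v=[-0.3210]
Step 3: x=[6.1520] v=[-0.4804]
Step 4: x=[6.1201] v=[-0.6385]
Step 5: x=[6.0804] v=[-0.7949]
Step 6: x=[6.0329] v=[-0.9492]
Step 7: x=[5.9779] v=[-1.1010]
Step 8: x=[5.9154] v=[-1.2498]
Step 9: x=[5.8456] v=[-1.3953]
Step 10: x=[5.7688] v=[-1.5370]
Step 11: x=[5.6851] v=[-1.6746]
Step 12: x=[5.5947] v=[-1.8077]
Step 13: x=[5.4979] v=[-1.9360]
Step 14: x=[5.3949] v=[-2.0591]
Step 15: x=[5.2861] v=[-2.1767]
Step 16: x=[5.1717] v=[-2.2885]
Step 17: x=[5.0520] v=[-2.3941]
Step 18: x=[4.9273] v=[-2.4933]
Step 19: x=[4.7980] v=[-2.5858]
Step 20: x=[4.6644] v=[-2.6714]
Step 21: x=[4.5269] v=[-2.7499]
Step 22: x=[4.3859] v=[-2.8210]
Step 23: x=[4.2417] v=[-2.8845]
Step 24: x=[4.0947] v=[-2.9403]
Step 25: x=[3.9453] v=[-2.9882]
Step 26: x=[3.7939] v=[-3.0281]
Step 27: x=[3.6409] v=[-3.0599]
Step 28: x=[3.4867] v=[-3.0835]
Step 29: x=[3.3318] v=[-3.0989]
Step 30: x=[3.1765] v=[-3.1060]
Step 31: x=[3.0213] v=[-3.1047]
Step 32: x=[2.8665] v=[-3.0951]
Step 33: x=[2.7126] v=[-3.0772]
Step 34: x=[2.5600] v=[-3.0511]
Step 35: x=[2.4092] v=[-3.0168]
Step 36: x=[2.2605] v=[-2.9744]
Step 37: x=[2.1143] v=[-2.9241]
Step 38: x=[1.9710] v=[-2.8659]
Step 39: x=[1.8310] v=[-2.8001]
Step 40: x=[1.6947] v=[-2.7268]
Step 41: x=[1.5624] v=[-2.6462]
Step 42: x=[1.4345] v=[-2.5585]
Step 43: x=[1.3113] v=[-2.4639]
Step 44: x=[1.1932] v=[-2.3627]
Step 45: x=[1.0804] v=[-2.2552]
Step 46: x=[0.9733] v=[-2.1417]
Step 47: x=[0.8722] v=[-2.0224]
Step 48: x=[0.7773] v=[-1.8977]
Step 49: x=[0.6889] v=[-1.7679]
v[0] did not become non-negative within 49 steps; using fallback time=2.4500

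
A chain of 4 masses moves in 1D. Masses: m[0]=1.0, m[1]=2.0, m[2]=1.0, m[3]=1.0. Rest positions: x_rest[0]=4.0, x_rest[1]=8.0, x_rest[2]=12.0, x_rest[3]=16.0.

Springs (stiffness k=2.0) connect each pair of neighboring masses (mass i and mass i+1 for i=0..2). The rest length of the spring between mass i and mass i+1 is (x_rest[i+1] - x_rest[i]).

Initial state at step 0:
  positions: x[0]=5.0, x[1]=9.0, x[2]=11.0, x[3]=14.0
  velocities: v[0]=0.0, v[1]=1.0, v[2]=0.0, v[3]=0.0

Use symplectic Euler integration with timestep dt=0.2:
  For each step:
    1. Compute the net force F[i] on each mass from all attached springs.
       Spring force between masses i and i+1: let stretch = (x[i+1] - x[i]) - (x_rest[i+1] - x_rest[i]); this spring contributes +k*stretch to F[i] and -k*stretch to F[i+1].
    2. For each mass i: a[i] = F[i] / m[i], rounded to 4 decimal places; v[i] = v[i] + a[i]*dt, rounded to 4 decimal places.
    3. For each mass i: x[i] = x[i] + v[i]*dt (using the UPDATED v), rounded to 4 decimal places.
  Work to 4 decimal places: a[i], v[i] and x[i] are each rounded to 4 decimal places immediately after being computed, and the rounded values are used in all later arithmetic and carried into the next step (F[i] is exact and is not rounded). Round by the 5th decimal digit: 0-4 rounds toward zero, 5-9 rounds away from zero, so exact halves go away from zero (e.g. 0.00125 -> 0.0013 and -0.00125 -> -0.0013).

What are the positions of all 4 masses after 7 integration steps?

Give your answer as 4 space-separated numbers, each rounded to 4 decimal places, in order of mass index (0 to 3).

Answer: 5.0467 8.4666 12.6315 16.1885

Derivation:
Step 0: x=[5.0000 9.0000 11.0000 14.0000] v=[0.0000 1.0000 0.0000 0.0000]
Step 1: x=[5.0000 9.1200 11.0800 14.0800] v=[0.0000 0.6000 0.4000 0.4000]
Step 2: x=[5.0096 9.1536 11.2432 14.2400] v=[0.0480 0.1680 0.8160 0.8000]
Step 3: x=[5.0307 9.1050 11.4790 14.4803] v=[0.1056 -0.2429 1.1789 1.2013]
Step 4: x=[5.0578 8.9884 11.7650 14.8005] v=[0.1353 -0.5830 1.4298 1.6008]
Step 5: x=[5.0793 8.8256 12.0717 15.1978] v=[0.1075 -0.8138 1.5334 1.9866]
Step 6: x=[5.0805 8.6428 12.3688 15.6650] v=[0.0060 -0.9138 1.4854 2.3362]
Step 7: x=[5.0467 8.4666 12.6315 16.1885] v=[-0.1691 -0.8811 1.3135 2.6177]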